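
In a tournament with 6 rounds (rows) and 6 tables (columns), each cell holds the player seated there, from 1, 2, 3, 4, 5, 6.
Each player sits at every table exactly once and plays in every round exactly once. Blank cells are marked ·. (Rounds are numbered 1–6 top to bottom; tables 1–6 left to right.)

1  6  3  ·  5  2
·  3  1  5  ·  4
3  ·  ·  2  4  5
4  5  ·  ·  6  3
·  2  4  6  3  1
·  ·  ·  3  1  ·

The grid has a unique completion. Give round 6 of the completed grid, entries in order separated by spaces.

2 4 5 3 1 6

Round 6, table 2: round 6 has {1, 3} and table 2 has {2, 3, 5, 6}, leaving only 4.
Round 6, table 6: round 6 has {1, 3, 4} and table 6 has {1, 2, 3, 4, 5}, leaving only 6.
Round 1, table 4: round 1 has {1, 2, 3, 5, 6} and table 4 has {2, 3, 5, 6}, leaving only 4.
Round 2, table 5: round 2 has {1, 3, 4, 5} and table 5 has {1, 3, 4, 5, 6}, leaving only 2.
Round 2, table 1: round 2 has {1, 2, 3, 4, 5} and table 1 has {1, 3, 4}, leaving only 6.
Round 3, table 2: round 3 has {2, 3, 4, 5} and table 2 has {2, 3, 4, 5, 6}, leaving only 1.
Round 3, table 3: round 3 has {1, 2, 3, 4, 5} and table 3 has {1, 3, 4}, leaving only 6.
Round 4, table 3: round 4 has {3, 4, 5, 6} and table 3 has {1, 3, 4, 6}, leaving only 2.
Round 6, table 3: round 6 has {1, 3, 4, 6} and table 3 has {1, 2, 3, 4, 6}, leaving only 5.
Round 6, table 1: round 6 has {1, 3, 4, 5, 6} and table 1 has {1, 3, 4, 6}, leaving only 2.
So round 6 reads: 2 4 5 3 1 6.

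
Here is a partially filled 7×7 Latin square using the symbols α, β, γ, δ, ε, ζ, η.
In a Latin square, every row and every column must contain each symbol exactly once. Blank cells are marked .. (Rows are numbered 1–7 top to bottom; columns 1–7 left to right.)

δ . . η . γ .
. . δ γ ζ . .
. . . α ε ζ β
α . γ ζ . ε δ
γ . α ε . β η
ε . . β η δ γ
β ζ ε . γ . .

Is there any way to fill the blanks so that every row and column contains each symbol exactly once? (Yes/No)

Row 2, column 1: row 2 has {γ, δ, ζ} and column 1 has {α, β, γ, δ, ε}, so it must be η.
Now row 3, column 1: row 3 together with column 1 already contain {α, β, γ, δ, ε, ζ, η} — every symbol — so nothing can go there. The grid has no valid completion.

No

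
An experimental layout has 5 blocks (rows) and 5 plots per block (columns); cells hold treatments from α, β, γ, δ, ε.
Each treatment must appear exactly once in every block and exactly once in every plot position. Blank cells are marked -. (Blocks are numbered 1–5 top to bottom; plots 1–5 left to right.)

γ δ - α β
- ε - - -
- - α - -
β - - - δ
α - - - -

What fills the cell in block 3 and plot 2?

Block 1, plot 3: block 1 has {α, β, γ, δ} and plot 3 has {α}, leaving only ε.
Block 2, plot 1: block 2 has {ε} and plot 1 has {α, β, γ}, leaving only δ.
Block 3, plot 1: block 3 has {α} and plot 1 has {α, β, γ, δ}, leaving only ε.
Block 3, plot 5: block 3 has {α, ε} and plot 5 has {β, δ}, leaving only γ.
Block 3 already has {α, γ, ε} and plot 2 already has {δ, ε}, so block 3, plot 2 must be β.

β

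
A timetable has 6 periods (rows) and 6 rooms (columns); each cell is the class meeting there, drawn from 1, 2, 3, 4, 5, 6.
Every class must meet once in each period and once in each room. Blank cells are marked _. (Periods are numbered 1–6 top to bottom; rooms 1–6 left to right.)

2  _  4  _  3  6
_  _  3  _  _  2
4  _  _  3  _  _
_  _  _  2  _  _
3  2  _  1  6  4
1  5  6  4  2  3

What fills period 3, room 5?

5

Period 1, room 2: period 1 has {2, 3, 4, 6} and room 2 has {2, 5}, leaving only 1.
Period 1, room 4: period 1 has {1, 2, 3, 4, 6} and room 4 has {1, 2, 3, 4}, leaving only 5.
Period 2, room 4: period 2 has {2, 3} and room 4 has {1, 2, 3, 4, 5}, leaving only 6.
Period 2, room 1: period 2 has {2, 3, 6} and room 1 has {1, 2, 3, 4}, leaving only 5.
Period 2, room 2: period 2 has {2, 3, 5, 6} and room 2 has {1, 2, 5}, leaving only 4.
Period 2, room 5: period 2 has {2, 3, 4, 5, 6} and room 5 has {2, 3, 6}, leaving only 1.
Period 3 already has {3, 4} and room 5 already has {1, 2, 3, 6}, so period 3, room 5 must be 5.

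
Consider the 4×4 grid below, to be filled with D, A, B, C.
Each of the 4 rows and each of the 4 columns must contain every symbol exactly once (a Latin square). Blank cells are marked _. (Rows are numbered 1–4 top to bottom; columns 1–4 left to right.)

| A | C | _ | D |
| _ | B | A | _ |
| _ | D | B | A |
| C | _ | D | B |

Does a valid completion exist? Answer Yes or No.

No

Row 1, column 3: row 1 together with column 3 already contain {D, A, B, C} — every symbol — so nothing can go there. The grid has no valid completion.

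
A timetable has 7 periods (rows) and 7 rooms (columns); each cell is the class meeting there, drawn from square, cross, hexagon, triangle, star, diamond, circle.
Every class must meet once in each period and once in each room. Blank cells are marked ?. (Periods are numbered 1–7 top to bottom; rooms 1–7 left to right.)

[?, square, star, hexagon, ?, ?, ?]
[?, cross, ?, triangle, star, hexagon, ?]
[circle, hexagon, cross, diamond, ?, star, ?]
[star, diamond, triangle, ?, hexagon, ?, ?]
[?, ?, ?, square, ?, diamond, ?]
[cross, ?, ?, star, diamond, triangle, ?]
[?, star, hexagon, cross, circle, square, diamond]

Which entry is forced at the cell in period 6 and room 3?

square

Period 4, room 4: period 4 has {hexagon, triangle, star, diamond} and room 4 has {square, cross, hexagon, triangle, star, diamond}, leaving only circle.
Period 4, room 6: period 4 has {hexagon, triangle, star, diamond, circle} and room 6 has {square, hexagon, triangle, star, diamond}, leaving only cross.
Period 1, room 6: period 1 has {square, hexagon, star} and room 6 has {square, cross, hexagon, triangle, star, diamond}, leaving only circle.
Period 4, room 7: period 4 has {cross, hexagon, triangle, star, diamond, circle} and room 7 has {diamond}, leaving only square.
Period 2, room 7: period 2 has {cross, hexagon, triangle, star} and room 7 has {square, diamond}, leaving only circle.
Period 3, room 7: period 3 has {cross, hexagon, star, diamond, circle} and room 7 has {square, diamond, circle}, leaving only triangle.
Period 1, room 7: period 1 has {square, hexagon, star, circle} and room 7 has {square, triangle, diamond, circle}, leaving only cross.
Period 1, room 5: period 1 has {square, cross, hexagon, star, circle} and room 5 has {hexagon, star, diamond, circle}, leaving only triangle.
Period 1, room 1: period 1 has {square, cross, hexagon, triangle, star, circle} and room 1 has {cross, star, circle}, leaving only diamond.
Period 2, room 1: period 2 has {cross, hexagon, triangle, star, circle} and room 1 has {cross, star, diamond, circle}, leaving only square.
Period 2, room 3: period 2 has {square, cross, hexagon, triangle, star, circle} and room 3 has {cross, hexagon, triangle, star}, leaving only diamond.
Period 3, room 5: period 3 has {cross, hexagon, triangle, star, diamond, circle} and room 5 has {hexagon, triangle, star, diamond, circle}, leaving only square.
Period 5, room 3: period 5 has {square, diamond} and room 3 has {cross, hexagon, triangle, star, diamond}, leaving only circle.
Period 6 already has {cross, triangle, star, diamond} and room 3 already has {cross, hexagon, triangle, star, diamond, circle}, so period 6, room 3 must be square.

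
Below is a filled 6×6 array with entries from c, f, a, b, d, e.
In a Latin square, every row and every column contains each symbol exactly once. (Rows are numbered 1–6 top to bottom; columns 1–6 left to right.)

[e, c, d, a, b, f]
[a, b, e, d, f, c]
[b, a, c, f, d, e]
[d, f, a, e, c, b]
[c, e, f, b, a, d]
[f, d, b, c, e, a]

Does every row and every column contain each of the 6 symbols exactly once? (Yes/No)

Each row is a permutation of the 6 symbols, and so is each column.

Yes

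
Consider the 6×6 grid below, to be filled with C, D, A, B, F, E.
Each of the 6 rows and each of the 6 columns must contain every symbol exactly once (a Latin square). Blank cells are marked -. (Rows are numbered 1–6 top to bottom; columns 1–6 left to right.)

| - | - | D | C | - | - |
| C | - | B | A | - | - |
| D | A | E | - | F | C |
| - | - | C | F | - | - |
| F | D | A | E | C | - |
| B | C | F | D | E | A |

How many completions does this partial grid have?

3

Row 1, column 1: eliminating its row and column leaves {A, E}.
Row 1, column 2: eliminating its row and column leaves {B, F, E}.
Row 1, column 5: eliminating its row and column leaves {A, B}.
Row 1, column 6: eliminating its row and column leaves {B, F, E}.
Row 2, column 2: eliminating its row and column leaves {F, E}.
Row 2, column 5: eliminating its row and column leaves {D}.
Row 2, column 6: eliminating its row and column leaves {D, F, E}.
Row 3, column 4: eliminating its row and column leaves {B}.
Row 4, column 1: eliminating its row and column leaves {A, E}.
Row 4, column 2: eliminating its row and column leaves {B, E}.
Row 4, column 5: eliminating its row and column leaves {D, A, B}.
Row 4, column 6: eliminating its row and column leaves {D, B, E}.
Row 5, column 6: eliminating its row and column leaves {B}.
Enumerating the assignments across these blanks that avoid any row or column repeat gives 3 completions.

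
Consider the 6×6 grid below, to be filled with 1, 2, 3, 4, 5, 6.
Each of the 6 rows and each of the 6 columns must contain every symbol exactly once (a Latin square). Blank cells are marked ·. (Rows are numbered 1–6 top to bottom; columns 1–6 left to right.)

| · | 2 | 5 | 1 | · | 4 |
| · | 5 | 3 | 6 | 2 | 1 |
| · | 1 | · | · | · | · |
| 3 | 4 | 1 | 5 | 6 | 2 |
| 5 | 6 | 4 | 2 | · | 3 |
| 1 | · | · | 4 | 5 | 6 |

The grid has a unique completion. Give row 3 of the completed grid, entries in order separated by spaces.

2 1 6 3 4 5

Row 3, column 4: row 3 has {1} and column 4 has {1, 2, 4, 5, 6}, leaving only 3.
Row 3, column 5: row 3 has {1, 3} and column 5 has {2, 5, 6}, leaving only 4.
Row 3, column 6: row 3 has {1, 3, 4} and column 6 has {1, 2, 3, 4, 6}, leaving only 5.
Row 1, column 1: row 1 has {1, 2, 4, 5} and column 1 has {1, 3, 5}, leaving only 6.
Row 3, column 1: row 3 has {1, 3, 4, 5} and column 1 has {1, 3, 5, 6}, leaving only 2.
Row 3, column 3: row 3 has {1, 2, 3, 4, 5} and column 3 has {1, 3, 4, 5}, leaving only 6.
So row 3 reads: 2 1 6 3 4 5.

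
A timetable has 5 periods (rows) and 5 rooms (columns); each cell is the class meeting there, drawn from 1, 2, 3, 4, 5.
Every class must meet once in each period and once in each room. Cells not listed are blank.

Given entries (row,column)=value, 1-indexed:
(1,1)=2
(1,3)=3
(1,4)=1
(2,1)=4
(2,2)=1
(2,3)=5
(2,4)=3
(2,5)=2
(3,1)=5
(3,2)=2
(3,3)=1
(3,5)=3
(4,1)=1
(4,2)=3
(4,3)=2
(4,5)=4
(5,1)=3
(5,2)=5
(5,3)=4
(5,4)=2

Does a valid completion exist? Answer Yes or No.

Yes

No period or room among the givens repeats a symbol, and propagating forced cells runs into no contradiction.
One valid completion exists (for instance, 2 4 3 1 5 / 4 1 5 3 2 / 5 2 1 4 3 / 1 3 2 5 4 / 3 5 4 2 1).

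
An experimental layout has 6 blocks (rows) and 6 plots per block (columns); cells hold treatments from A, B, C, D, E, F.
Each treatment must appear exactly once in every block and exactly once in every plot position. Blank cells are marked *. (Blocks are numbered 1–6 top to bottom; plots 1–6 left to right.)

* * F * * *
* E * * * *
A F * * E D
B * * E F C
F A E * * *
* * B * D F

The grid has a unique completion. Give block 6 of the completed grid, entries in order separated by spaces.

E C B A D F

Block 6, plot 2: block 6 has {B, D, F} and plot 2 has {A, E, F}, leaving only C.
Block 6, plot 1: block 6 has {B, C, D, F} and plot 1 has {A, B, F}, leaving only E.
Block 6, plot 4: block 6 has {B, C, D, E, F} and plot 4 has {E}, leaving only A.
So block 6 reads: E C B A D F.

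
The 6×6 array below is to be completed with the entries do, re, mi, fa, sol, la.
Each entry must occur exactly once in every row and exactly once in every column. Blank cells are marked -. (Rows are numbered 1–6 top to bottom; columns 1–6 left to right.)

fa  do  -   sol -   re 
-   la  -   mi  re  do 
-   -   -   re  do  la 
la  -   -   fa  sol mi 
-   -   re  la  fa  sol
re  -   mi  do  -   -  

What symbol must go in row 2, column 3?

fa

Row 1, column 3: row 1 has {do, re, fa, sol} and column 3 has {re, mi}, leaving only la.
Row 1, column 5: row 1 has {do, re, fa, sol, la} and column 5 has {do, re, fa, sol}, leaving only mi.
Row 2, column 1: row 2 has {do, re, mi, la} and column 1 has {re, fa, la}, leaving only sol.
Row 2 already has {do, re, mi, sol, la} and column 3 already has {re, mi, la}, so row 2, column 3 must be fa.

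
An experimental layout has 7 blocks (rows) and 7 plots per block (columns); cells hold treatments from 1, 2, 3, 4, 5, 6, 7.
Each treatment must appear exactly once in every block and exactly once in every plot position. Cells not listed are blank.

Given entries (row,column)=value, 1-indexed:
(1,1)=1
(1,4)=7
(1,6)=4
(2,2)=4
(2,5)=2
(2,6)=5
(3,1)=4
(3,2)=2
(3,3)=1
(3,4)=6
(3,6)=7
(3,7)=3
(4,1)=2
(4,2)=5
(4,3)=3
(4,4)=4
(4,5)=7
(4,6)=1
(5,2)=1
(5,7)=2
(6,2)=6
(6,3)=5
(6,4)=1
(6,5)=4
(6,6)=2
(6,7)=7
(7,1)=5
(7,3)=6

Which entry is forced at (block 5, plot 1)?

Block 1, plot 2: block 1 has {1, 4, 7} and plot 2 has {1, 2, 4, 5, 6}, leaving only 3.
Block 1, plot 3: block 1 has {1, 3, 4, 7} and plot 3 has {1, 3, 5, 6}, leaving only 2.
Block 2, plot 3: block 2 has {2, 4, 5} and plot 3 has {1, 2, 3, 5, 6}, leaving only 7.
Block 2, plot 4: block 2 has {2, 4, 5, 7} and plot 4 has {1, 4, 6, 7}, leaving only 3.
Block 2, plot 1: block 2 has {2, 3, 4, 5, 7} and plot 1 has {1, 2, 4, 5}, leaving only 6.
Block 2, plot 7: block 2 has {2, 3, 4, 5, 6, 7} and plot 7 has {2, 3, 7}, leaving only 1.
Block 3, plot 5: block 3 has {1, 2, 3, 4, 6, 7} and plot 5 has {2, 4, 7}, leaving only 5.
Block 1, plot 5: block 1 has {1, 2, 3, 4, 7} and plot 5 has {2, 4, 5, 7}, leaving only 6.
Block 1, plot 7: block 1 has {1, 2, 3, 4, 6, 7} and plot 7 has {1, 2, 3, 7}, leaving only 5.
Block 4, plot 7: block 4 has {1, 2, 3, 4, 5, 7} and plot 7 has {1, 2, 3, 5, 7}, leaving only 6.
Block 5, plot 3: block 5 has {1, 2} and plot 3 has {1, 2, 3, 5, 6, 7}, leaving only 4.
Block 5, plot 4: block 5 has {1, 2, 4} and plot 4 has {1, 3, 4, 6, 7}, leaving only 5.
Block 5, plot 5: block 5 has {1, 2, 4, 5} and plot 5 has {2, 4, 5, 6, 7}, leaving only 3.
Block 5 already has {1, 2, 3, 4, 5} and plot 1 already has {1, 2, 4, 5, 6}, so block 5, plot 1 must be 7.

7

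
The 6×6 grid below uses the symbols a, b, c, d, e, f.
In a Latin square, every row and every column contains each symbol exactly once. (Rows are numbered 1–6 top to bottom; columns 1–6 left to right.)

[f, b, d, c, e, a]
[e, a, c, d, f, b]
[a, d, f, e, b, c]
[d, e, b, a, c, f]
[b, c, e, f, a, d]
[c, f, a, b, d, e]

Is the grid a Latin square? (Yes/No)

Yes

Each row is a permutation of the 6 symbols, and so is each column.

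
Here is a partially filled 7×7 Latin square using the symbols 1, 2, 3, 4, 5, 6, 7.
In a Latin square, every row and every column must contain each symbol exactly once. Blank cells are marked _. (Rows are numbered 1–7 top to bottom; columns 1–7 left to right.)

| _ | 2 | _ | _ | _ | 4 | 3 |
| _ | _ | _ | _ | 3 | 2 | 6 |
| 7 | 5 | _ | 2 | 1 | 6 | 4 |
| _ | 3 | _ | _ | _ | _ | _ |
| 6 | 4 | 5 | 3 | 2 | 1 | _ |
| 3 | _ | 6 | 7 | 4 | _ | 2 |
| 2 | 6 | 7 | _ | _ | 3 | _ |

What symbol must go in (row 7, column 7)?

1

Row 1, column 3: row 1 has {2, 3, 4} and column 3 has {5, 6, 7}, leaving only 1.
Row 1, column 1: row 1 has {1, 2, 3, 4} and column 1 has {2, 3, 6, 7}, leaving only 5.
Row 1, column 4: row 1 has {1, 2, 3, 4, 5} and column 4 has {2, 3, 7}, leaving only 6.
Row 1, column 5: row 1 has {1, 2, 3, 4, 5, 6} and column 5 has {1, 2, 3, 4}, leaving only 7.
Row 2, column 3: row 2 has {2, 3, 6} and column 3 has {1, 5, 6, 7}, leaving only 4.
Row 2, column 1: row 2 has {2, 3, 4, 6} and column 1 has {2, 3, 5, 6, 7}, leaving only 1.
Row 2, column 2: row 2 has {1, 2, 3, 4, 6} and column 2 has {2, 3, 4, 5, 6}, leaving only 7.
Row 2, column 4: row 2 has {1, 2, 3, 4, 6, 7} and column 4 has {2, 3, 6, 7}, leaving only 5.
Row 3, column 3: row 3 has {1, 2, 4, 5, 6, 7} and column 3 has {1, 4, 5, 6, 7}, leaving only 3.
Row 4, column 1: row 4 has {3} and column 1 has {1, 2, 3, 5, 6, 7}, leaving only 4.
Row 4, column 3: row 4 has {3, 4} and column 3 has {1, 3, 4, 5, 6, 7}, leaving only 2.
Row 4, column 4: row 4 has {2, 3, 4} and column 4 has {2, 3, 5, 6, 7}, leaving only 1.
Row 5, column 7: row 5 has {1, 2, 3, 4, 5, 6} and column 7 has {2, 3, 4, 6}, leaving only 7.
Row 4, column 7: row 4 has {1, 2, 3, 4} and column 7 has {2, 3, 4, 6, 7}, leaving only 5.
Row 7 already has {2, 3, 6, 7} and column 7 already has {2, 3, 4, 5, 6, 7}, so row 7, column 7 must be 1.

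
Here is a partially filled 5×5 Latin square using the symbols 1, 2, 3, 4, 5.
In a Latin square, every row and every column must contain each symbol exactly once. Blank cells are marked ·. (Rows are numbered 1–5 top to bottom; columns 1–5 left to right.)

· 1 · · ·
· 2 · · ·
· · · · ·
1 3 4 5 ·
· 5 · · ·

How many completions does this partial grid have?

Row 1, column 1: eliminating its row and column leaves {2, 3, 4, 5}.
Row 1, column 3: eliminating its row and column leaves {2, 3, 5}.
Row 1, column 4: eliminating its row and column leaves {2, 3, 4}.
Row 1, column 5: eliminating its row and column leaves {2, 3, 4, 5}.
Row 2, column 1: eliminating its row and column leaves {3, 4, 5}.
Row 2, column 3: eliminating its row and column leaves {1, 3, 5}.
Row 2, column 4: eliminating its row and column leaves {1, 3, 4}.
Row 2, column 5: eliminating its row and column leaves {1, 3, 4, 5}.
Row 3, column 1: eliminating its row and column leaves {2, 3, 4, 5}.
Row 3, column 2: eliminating its row and column leaves {4}.
Row 3, column 3: eliminating its row and column leaves {1, 2, 3, 5}.
Row 3, column 4: eliminating its row and column leaves {1, 2, 3, 4}.
Row 3, column 5: eliminating its row and column leaves {1, 2, 3, 4, 5}.
Row 4, column 5: eliminating its row and column leaves {2}.
Row 5, column 1: eliminating its row and column leaves {2, 3, 4}.
Row 5, column 3: eliminating its row and column leaves {1, 2, 3}.
Row 5, column 4: eliminating its row and column leaves {1, 2, 3, 4}.
Row 5, column 5: eliminating its row and column leaves {1, 2, 3, 4}.
Enumerating the assignments across these blanks that avoid any row or column repeat gives 56 completions.

56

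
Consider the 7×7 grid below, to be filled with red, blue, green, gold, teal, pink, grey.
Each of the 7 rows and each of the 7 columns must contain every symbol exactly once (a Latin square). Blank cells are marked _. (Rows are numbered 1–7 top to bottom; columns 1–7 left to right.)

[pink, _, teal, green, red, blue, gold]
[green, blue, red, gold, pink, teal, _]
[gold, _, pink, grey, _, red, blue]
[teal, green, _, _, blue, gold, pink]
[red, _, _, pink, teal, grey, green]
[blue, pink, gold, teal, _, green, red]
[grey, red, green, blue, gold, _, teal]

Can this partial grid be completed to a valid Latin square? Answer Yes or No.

No row or column among the givens repeats a symbol, and propagating forced cells runs into no contradiction.
One valid completion exists (for instance, pink grey teal green red blue gold / green blue red gold pink teal grey / gold teal pink grey green red blue / teal green grey red blue gold pink / red gold blue pink teal grey green / blue pink gold teal grey green red / grey red green blue gold pink teal).

Yes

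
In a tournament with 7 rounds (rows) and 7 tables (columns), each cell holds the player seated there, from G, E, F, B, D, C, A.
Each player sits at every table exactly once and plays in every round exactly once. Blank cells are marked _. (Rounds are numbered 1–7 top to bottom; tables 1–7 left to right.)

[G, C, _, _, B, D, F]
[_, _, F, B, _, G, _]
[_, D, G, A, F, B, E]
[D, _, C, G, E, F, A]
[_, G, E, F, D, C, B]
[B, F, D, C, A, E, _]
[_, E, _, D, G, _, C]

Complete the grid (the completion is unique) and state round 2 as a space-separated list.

E A F B C G D

Round 2, table 2: round 2 has {G, F, B} and table 2 has {G, E, F, D, C}, leaving only A.
Round 2, table 5: round 2 has {G, F, B, A} and table 5 has {G, E, F, B, D, A}, leaving only C.
Round 2, table 1: round 2 has {G, F, B, C, A} and table 1 has {G, B, D}, leaving only E.
Round 2, table 7: round 2 has {G, E, F, B, C, A} and table 7 has {E, F, B, C, A}, leaving only D.
So round 2 reads: E A F B C G D.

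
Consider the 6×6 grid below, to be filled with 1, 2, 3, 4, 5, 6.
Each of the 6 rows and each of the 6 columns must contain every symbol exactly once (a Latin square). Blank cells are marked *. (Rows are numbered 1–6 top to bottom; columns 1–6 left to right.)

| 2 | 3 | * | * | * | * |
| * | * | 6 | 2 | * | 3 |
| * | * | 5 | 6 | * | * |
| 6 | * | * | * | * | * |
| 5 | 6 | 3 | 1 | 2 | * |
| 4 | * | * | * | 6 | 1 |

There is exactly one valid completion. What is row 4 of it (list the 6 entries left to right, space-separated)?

6 2 1 4 3 5

Row 2, column 1: row 2 has {2, 3, 6} and column 1 has {2, 4, 5, 6}, leaving only 1.
Row 3, column 1: row 3 has {5, 6} and column 1 has {1, 2, 4, 5, 6}, leaving only 3.
Row 5, column 6: row 5 has {1, 2, 3, 5, 6} and column 6 has {1, 3}, leaving only 4.
Row 3, column 6: row 3 has {3, 5, 6} and column 6 has {1, 3, 4}, leaving only 2.
Row 4, column 6: row 4 has {6} and column 6 has {1, 2, 3, 4}, leaving only 5.
Row 1, column 6: row 1 has {2, 3} and column 6 has {1, 2, 3, 4, 5}, leaving only 6.
Row 6, column 3: row 6 has {1, 4, 6} and column 3 has {3, 5, 6}, leaving only 2.
Row 6, column 2: row 6 has {1, 2, 4, 6} and column 2 has {3, 6}, leaving only 5.
Row 2, column 2: row 2 has {1, 2, 3, 6} and column 2 has {3, 5, 6}, leaving only 4.
Row 2, column 5: row 2 has {1, 2, 3, 4, 6} and column 5 has {2, 6}, leaving only 5.
Row 3, column 2: row 3 has {2, 3, 5, 6} and column 2 has {3, 4, 5, 6}, leaving only 1.
Row 4, column 2: row 4 has {5, 6} and column 2 has {1, 3, 4, 5, 6}, leaving only 2.
Row 3, column 5: row 3 has {1, 2, 3, 5, 6} and column 5 has {2, 5, 6}, leaving only 4.
Row 1, column 5: row 1 has {2, 3, 6} and column 5 has {2, 4, 5, 6}, leaving only 1.
Row 4, column 5: row 4 has {2, 5, 6} and column 5 has {1, 2, 4, 5, 6}, leaving only 3.
Row 4, column 4: row 4 has {2, 3, 5, 6} and column 4 has {1, 2, 6}, leaving only 4.
Row 4, column 3: row 4 has {2, 3, 4, 5, 6} and column 3 has {2, 3, 5, 6}, leaving only 1.
So row 4 reads: 6 2 1 4 3 5.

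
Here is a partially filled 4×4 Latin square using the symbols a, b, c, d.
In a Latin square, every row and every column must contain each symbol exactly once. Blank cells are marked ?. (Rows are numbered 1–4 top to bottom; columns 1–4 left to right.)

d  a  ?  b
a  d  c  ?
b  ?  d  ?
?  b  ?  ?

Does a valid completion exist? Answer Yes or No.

No

Row 1, column 3: row 1 together with column 3 already contain {a, b, c, d} — every symbol — so nothing can go there. The grid has no valid completion.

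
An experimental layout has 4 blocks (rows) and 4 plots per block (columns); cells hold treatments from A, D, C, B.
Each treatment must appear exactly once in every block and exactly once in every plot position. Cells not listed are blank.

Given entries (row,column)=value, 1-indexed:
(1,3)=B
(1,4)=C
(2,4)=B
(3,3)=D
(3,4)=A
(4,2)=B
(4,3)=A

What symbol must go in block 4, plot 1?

Block 2, plot 3: block 2 has {B} and plot 3 has {A, D, B}, leaving only C.
Block 3, plot 2: block 3 has {A, D} and plot 2 has {B}, leaving only C.
Block 3, plot 1: block 3 has {A, D, C} and plot 1 has {}, leaving only B.
Block 4, plot 4: block 4 has {A, B} and plot 4 has {A, C, B}, leaving only D.
Block 4 already has {A, D, B} and plot 1 already has {B}, so block 4, plot 1 must be C.

C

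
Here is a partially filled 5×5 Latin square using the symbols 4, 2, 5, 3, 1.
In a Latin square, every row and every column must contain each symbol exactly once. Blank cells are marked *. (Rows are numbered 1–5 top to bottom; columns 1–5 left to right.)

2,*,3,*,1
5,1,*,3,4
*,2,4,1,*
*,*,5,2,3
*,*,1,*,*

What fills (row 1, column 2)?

5

Row 2, column 3: row 2 has {4, 5, 3, 1} and column 3 has {4, 5, 3, 1}, leaving only 2.
Row 3, column 1: row 3 has {4, 2, 1} and column 1 has {2, 5}, leaving only 3.
Row 3, column 5: row 3 has {4, 2, 3, 1} and column 5 has {4, 3, 1}, leaving only 5.
Row 4, column 2: row 4 has {2, 5, 3} and column 2 has {2, 1}, leaving only 4.
Row 1 already has {2, 3, 1} and column 2 already has {4, 2, 1}, so row 1, column 2 must be 5.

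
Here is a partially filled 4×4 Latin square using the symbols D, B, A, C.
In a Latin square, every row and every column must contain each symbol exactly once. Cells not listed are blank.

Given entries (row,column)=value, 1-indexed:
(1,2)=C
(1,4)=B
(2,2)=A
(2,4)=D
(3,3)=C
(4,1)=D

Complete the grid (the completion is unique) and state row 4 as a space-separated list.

Row 4, column 2: row 4 has {D} and column 2 has {A, C}, leaving only B.
Row 4, column 3: row 4 has {D, B} and column 3 has {C}, leaving only A.
Row 4, column 4: row 4 has {D, B, A} and column 4 has {D, B}, leaving only C.
So row 4 reads: D B A C.

D B A C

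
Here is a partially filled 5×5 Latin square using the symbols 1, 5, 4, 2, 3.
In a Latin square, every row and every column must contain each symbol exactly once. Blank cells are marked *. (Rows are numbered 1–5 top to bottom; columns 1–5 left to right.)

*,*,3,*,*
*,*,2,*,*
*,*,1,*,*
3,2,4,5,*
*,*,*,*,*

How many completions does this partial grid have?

56

Row 1, column 1: eliminating its row and column leaves {1, 5, 4, 2}.
Row 1, column 2: eliminating its row and column leaves {1, 5, 4}.
Row 1, column 4: eliminating its row and column leaves {1, 4, 2}.
Row 1, column 5: eliminating its row and column leaves {1, 5, 4, 2}.
Row 2, column 1: eliminating its row and column leaves {1, 5, 4}.
Row 2, column 2: eliminating its row and column leaves {1, 5, 4, 3}.
Row 2, column 4: eliminating its row and column leaves {1, 4, 3}.
Row 2, column 5: eliminating its row and column leaves {1, 5, 4, 3}.
Row 3, column 1: eliminating its row and column leaves {5, 4, 2}.
Row 3, column 2: eliminating its row and column leaves {5, 4, 3}.
Row 3, column 4: eliminating its row and column leaves {4, 2, 3}.
Row 3, column 5: eliminating its row and column leaves {5, 4, 2, 3}.
Row 4, column 5: eliminating its row and column leaves {1}.
Row 5, column 1: eliminating its row and column leaves {1, 5, 4, 2}.
Row 5, column 2: eliminating its row and column leaves {1, 5, 4, 3}.
Row 5, column 3: eliminating its row and column leaves {5}.
Row 5, column 4: eliminating its row and column leaves {1, 4, 2, 3}.
Row 5, column 5: eliminating its row and column leaves {1, 5, 4, 2, 3}.
Enumerating the assignments across these blanks that avoid any row or column repeat gives 56 completions.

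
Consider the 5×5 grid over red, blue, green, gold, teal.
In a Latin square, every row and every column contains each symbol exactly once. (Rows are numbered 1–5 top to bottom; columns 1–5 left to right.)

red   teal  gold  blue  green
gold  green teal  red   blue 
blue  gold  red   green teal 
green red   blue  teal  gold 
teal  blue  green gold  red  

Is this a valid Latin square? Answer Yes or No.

Each row is a permutation of the 5 symbols, and so is each column.

Yes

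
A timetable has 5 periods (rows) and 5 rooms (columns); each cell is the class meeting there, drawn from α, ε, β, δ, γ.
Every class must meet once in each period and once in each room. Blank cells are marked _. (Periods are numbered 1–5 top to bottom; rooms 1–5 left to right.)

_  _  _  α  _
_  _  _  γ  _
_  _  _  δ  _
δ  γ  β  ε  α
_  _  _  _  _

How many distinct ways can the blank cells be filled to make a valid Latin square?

56

Period 1, room 1: eliminating its period and room leaves {ε, β, γ}.
Period 1, room 2: eliminating its period and room leaves {ε, β, δ}.
Period 1, room 3: eliminating its period and room leaves {ε, δ, γ}.
Period 1, room 5: eliminating its period and room leaves {ε, β, δ, γ}.
Period 2, room 1: eliminating its period and room leaves {α, ε, β}.
Period 2, room 2: eliminating its period and room leaves {α, ε, β, δ}.
Period 2, room 3: eliminating its period and room leaves {α, ε, δ}.
Period 2, room 5: eliminating its period and room leaves {ε, β, δ}.
Period 3, room 1: eliminating its period and room leaves {α, ε, β, γ}.
Period 3, room 2: eliminating its period and room leaves {α, ε, β}.
Period 3, room 3: eliminating its period and room leaves {α, ε, γ}.
Period 3, room 5: eliminating its period and room leaves {ε, β, γ}.
Period 5, room 1: eliminating its period and room leaves {α, ε, β, γ}.
Period 5, room 2: eliminating its period and room leaves {α, ε, β, δ}.
Period 5, room 3: eliminating its period and room leaves {α, ε, δ, γ}.
Period 5, room 4: eliminating its period and room leaves {β}.
Period 5, room 5: eliminating its period and room leaves {ε, β, δ, γ}.
Enumerating the assignments across these blanks that avoid any period or room repeat gives 56 completions.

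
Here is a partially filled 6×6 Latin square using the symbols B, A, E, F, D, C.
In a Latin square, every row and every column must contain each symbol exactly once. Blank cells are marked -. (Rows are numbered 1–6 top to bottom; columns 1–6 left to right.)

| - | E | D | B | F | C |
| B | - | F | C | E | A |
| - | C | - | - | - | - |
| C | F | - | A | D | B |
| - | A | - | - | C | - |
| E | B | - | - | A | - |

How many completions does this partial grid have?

4

Row 1, column 1: eliminating its row and column leaves {A}.
Row 2, column 2: eliminating its row and column leaves {D}.
Row 3, column 1: eliminating its row and column leaves {A, F, D}.
Row 3, column 3: eliminating its row and column leaves {B, A, E}.
Row 3, column 4: eliminating its row and column leaves {E, F, D}.
Row 3, column 5: eliminating its row and column leaves {B}.
Row 3, column 6: eliminating its row and column leaves {E, F, D}.
Row 4, column 3: eliminating its row and column leaves {E}.
Row 5, column 1: eliminating its row and column leaves {F, D}.
Row 5, column 3: eliminating its row and column leaves {B, E}.
Row 5, column 4: eliminating its row and column leaves {E, F, D}.
Row 5, column 6: eliminating its row and column leaves {E, F, D}.
Row 6, column 3: eliminating its row and column leaves {C}.
Row 6, column 4: eliminating its row and column leaves {F, D}.
Row 6, column 6: eliminating its row and column leaves {F, D}.
Enumerating the assignments across these blanks that avoid any row or column repeat gives 4 completions.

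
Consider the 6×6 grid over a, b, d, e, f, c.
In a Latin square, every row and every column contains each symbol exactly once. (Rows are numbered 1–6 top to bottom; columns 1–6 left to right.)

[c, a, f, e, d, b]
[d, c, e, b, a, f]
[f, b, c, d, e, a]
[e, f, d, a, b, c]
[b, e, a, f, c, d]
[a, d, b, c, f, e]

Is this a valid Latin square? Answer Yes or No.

Each row is a permutation of the 6 symbols, and so is each column.

Yes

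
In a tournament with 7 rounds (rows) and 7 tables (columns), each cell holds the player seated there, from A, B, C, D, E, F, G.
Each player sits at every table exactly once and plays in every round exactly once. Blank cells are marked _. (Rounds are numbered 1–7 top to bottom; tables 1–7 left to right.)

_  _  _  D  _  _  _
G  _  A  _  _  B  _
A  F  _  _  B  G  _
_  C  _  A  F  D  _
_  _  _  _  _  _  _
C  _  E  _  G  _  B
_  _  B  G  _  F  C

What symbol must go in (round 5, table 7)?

Round 4, table 3: round 4 has {A, C, D, F} and table 3 has {A, B, E}, leaving only G.
Round 4, table 7: round 4 has {A, C, D, F, G} and table 7 has {B, C}, leaving only E.
Round 3, table 7: round 3 has {A, B, F, G} and table 7 has {B, C, E}, leaving only D.
Round 2, table 7: round 2 has {A, B, G} and table 7 has {B, C, D, E}, leaving only F.
Round 3, table 3: round 3 has {A, B, D, F, G} and table 3 has {A, B, E, G}, leaving only C.
Round 1, table 3: round 1 has {D} and table 3 has {A, B, C, E, G}, leaving only F.
Round 3, table 4: round 3 has {A, B, C, D, F, G} and table 4 has {A, D, G}, leaving only E.
Round 2, table 4: round 2 has {A, B, F, G} and table 4 has {A, D, E, G}, leaving only C.
Round 4, table 1: round 4 has {A, C, D, E, F, G} and table 1 has {A, C, G}, leaving only B.
Round 1, table 1: round 1 has {D, F} and table 1 has {A, B, C, G}, leaving only E.
Round 5, table 3: round 5 has {} and table 3 has {A, B, C, E, F, G}, leaving only D.
Round 5, table 1: round 5 has {D} and table 1 has {A, B, C, E, G}, leaving only F.
Round 5, table 4: round 5 has {D, F} and table 4 has {A, C, D, E, G}, leaving only B.
Round 6, table 4: round 6 has {B, C, E, G} and table 4 has {A, B, C, D, E, G}, leaving only F.
Round 6, table 6: round 6 has {B, C, E, F, G} and table 6 has {B, D, F, G}, leaving only A.
Round 1, table 6: round 1 has {D, E, F} and table 6 has {A, B, D, F, G}, leaving only C.
Round 1, table 5: round 1 has {C, D, E, F} and table 5 has {B, F, G}, leaving only A.
Round 1, table 7: round 1 has {A, C, D, E, F} and table 7 has {B, C, D, E, F}, leaving only G.
Round 5 already has {B, D, F} and table 7 already has {B, C, D, E, F, G}, so round 5, table 7 must be A.

A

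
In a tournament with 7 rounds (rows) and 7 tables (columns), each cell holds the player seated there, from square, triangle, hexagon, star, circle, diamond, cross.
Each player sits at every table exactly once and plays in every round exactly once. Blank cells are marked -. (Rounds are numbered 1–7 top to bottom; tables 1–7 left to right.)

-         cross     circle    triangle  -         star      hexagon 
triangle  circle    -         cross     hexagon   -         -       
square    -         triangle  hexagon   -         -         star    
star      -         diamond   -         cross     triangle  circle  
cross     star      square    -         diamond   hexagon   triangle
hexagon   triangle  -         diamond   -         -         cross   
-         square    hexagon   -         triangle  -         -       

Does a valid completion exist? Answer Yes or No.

Round 1, table 1: round 1 has {triangle, hexagon, star, circle, cross} and table 1 has {square, triangle, hexagon, star, cross}, so it must be diamond.
Round 1, table 5: round 1 has {triangle, hexagon, star, circle, diamond, cross} and table 5 has {triangle, hexagon, diamond, cross}, so it must be square.
Round 2, table 3: round 2 has {triangle, hexagon, circle, cross} and table 3 has {square, triangle, hexagon, circle, diamond}, so it must be star.
Now round 6, table 3: round 6 together with table 3 already contain {square, triangle, hexagon, star, circle, diamond, cross} — every symbol — so nothing can go there. The grid has no valid completion.

No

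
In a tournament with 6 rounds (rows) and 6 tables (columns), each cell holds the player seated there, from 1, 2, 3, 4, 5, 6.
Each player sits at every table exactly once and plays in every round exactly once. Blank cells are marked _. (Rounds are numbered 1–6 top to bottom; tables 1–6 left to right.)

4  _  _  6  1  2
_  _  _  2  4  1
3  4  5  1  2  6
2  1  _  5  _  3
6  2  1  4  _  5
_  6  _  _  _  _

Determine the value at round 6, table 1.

1

Round 1, table 3: round 1 has {1, 2, 4, 6} and table 3 has {1, 5}, leaving only 3.
Round 1, table 2: round 1 has {1, 2, 3, 4, 6} and table 2 has {1, 2, 4, 6}, leaving only 5.
Round 2, table 1: round 2 has {1, 2, 4} and table 1 has {2, 3, 4, 6}, leaving only 5.
Round 6 already has {6} and table 1 already has {2, 3, 4, 5, 6}, so round 6, table 1 must be 1.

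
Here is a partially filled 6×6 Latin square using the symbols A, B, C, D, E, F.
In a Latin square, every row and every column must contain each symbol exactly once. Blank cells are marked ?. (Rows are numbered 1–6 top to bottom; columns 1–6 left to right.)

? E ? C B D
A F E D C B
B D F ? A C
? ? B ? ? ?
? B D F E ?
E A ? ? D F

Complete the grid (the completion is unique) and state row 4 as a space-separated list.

Row 4, column 2: row 4 has {B} and column 2 has {A, B, D, E, F}, leaving only C.
Row 4, column 5: row 4 has {B, C} and column 5 has {A, B, C, D, E}, leaving only F.
Row 4, column 1: row 4 has {B, C, F} and column 1 has {A, B, E}, leaving only D.
Row 1, column 1: row 1 has {B, C, D, E} and column 1 has {A, B, D, E}, leaving only F.
Row 1, column 3: row 1 has {B, C, D, E, F} and column 3 has {B, D, E, F}, leaving only A.
Row 3, column 4: row 3 has {A, B, C, D, F} and column 4 has {C, D, F}, leaving only E.
Row 4, column 4: row 4 has {B, C, D, F} and column 4 has {C, D, E, F}, leaving only A.
Row 4, column 6: row 4 has {A, B, C, D, F} and column 6 has {B, C, D, F}, leaving only E.
So row 4 reads: D C B A F E.

D C B A F E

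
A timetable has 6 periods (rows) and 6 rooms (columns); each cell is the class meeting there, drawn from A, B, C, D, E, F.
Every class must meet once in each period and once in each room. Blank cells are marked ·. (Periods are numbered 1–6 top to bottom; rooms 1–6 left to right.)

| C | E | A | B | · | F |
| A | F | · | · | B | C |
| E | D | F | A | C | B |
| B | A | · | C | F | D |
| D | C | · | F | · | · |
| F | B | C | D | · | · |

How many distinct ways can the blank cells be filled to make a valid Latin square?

2

Period 1, room 5: eliminating its period and room leaves {D}.
Period 2, room 3: eliminating its period and room leaves {D, E}.
Period 2, room 4: eliminating its period and room leaves {E}.
Period 4, room 3: eliminating its period and room leaves {E}.
Period 5, room 3: eliminating its period and room leaves {B, E}.
Period 5, room 5: eliminating its period and room leaves {A, E}.
Period 5, room 6: eliminating its period and room leaves {A, E}.
Period 6, room 5: eliminating its period and room leaves {A, E}.
Period 6, room 6: eliminating its period and room leaves {A, E}.
Enumerating the assignments across these blanks that avoid any period or room repeat gives 2 completions.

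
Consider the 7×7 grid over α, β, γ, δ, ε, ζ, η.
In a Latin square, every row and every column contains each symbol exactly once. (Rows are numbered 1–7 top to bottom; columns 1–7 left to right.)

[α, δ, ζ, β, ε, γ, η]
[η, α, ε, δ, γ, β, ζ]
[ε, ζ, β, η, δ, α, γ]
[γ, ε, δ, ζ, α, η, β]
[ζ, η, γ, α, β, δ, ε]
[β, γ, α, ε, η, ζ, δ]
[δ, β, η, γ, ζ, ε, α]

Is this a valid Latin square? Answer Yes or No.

Yes

Each row is a permutation of the 7 symbols, and so is each column.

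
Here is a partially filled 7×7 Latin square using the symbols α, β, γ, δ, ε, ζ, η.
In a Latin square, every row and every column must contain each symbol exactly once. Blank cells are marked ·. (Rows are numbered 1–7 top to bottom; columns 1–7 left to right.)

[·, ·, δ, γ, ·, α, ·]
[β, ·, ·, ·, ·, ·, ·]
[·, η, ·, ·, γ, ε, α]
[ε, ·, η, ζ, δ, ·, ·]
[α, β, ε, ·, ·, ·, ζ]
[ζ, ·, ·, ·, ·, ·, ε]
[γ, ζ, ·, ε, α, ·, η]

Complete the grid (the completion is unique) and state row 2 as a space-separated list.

β γ α η ε ζ δ

Row 1, column 1: row 1 has {α, γ, δ} and column 1 has {α, β, γ, ε, ζ}, leaving only η.
Row 1, column 2: row 1 has {α, γ, δ, η} and column 2 has {β, ζ, η}, leaving only ε.
Row 1, column 7: row 1 has {α, γ, δ, ε, η} and column 7 has {α, ε, ζ, η}, leaving only β.
Row 1, column 5: row 1 has {α, β, γ, δ, ε, η} and column 5 has {α, γ, δ}, leaving only ζ.
Row 3, column 1: row 3 has {α, γ, ε, η} and column 1 has {α, β, γ, ε, ζ, η}, leaving only δ.
Row 3, column 4: row 3 has {α, γ, δ, ε, η} and column 4 has {γ, ε, ζ}, leaving only β.
Row 3, column 3: row 3 has {α, β, γ, δ, ε, η} and column 3 has {δ, ε, η}, leaving only ζ.
Row 4, column 7: row 4 has {δ, ε, ζ, η} and column 7 has {α, β, ε, ζ, η}, leaving only γ.
Row 2, column 7: row 2 has {β} and column 7 has {α, β, γ, ε, ζ, η}, leaving only δ.
Row 4, column 2: row 4 has {γ, δ, ε, ζ, η} and column 2 has {β, ε, ζ, η}, leaving only α.
Row 2, column 2: row 2 has {β, δ} and column 2 has {α, β, ε, ζ, η}, leaving only γ.
Row 2, column 3: row 2 has {β, γ, δ} and column 3 has {δ, ε, ζ, η}, leaving only α.
Row 2, column 4: row 2 has {α, β, γ, δ} and column 4 has {β, γ, ε, ζ}, leaving only η.
Row 2, column 5: row 2 has {α, β, γ, δ, η} and column 5 has {α, γ, δ, ζ}, leaving only ε.
Row 2, column 6: row 2 has {α, β, γ, δ, ε, η} and column 6 has {α, ε}, leaving only ζ.
So row 2 reads: β γ α η ε ζ δ.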